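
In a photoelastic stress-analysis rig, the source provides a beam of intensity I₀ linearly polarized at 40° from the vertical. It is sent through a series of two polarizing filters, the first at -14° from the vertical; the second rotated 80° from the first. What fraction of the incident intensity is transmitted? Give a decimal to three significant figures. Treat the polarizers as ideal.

≈ 0.0104 I₀

By Malus's law, I₁ = I₀ cos²(-14° − 40°) = I₀ cos²(54°) = 0.3455 I₀.
I₂ = I₁ cos²(80°) = 0.3455 · 0.03015 I₀ = 0.01042 I₀.
Transmitted fraction = 0.01042.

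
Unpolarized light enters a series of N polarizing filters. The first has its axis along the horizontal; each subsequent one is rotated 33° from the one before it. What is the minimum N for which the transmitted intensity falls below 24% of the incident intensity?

First polarizer halves the unpolarized light: factor 1/2.
Each further stage multiplies by cos²(33°) = 0.7034.
After N polarizers: T = 0.5·0.7034^(N−1). Require T < 0.24 ⇒ N−1 > ln(0.24/0.5)/ln(0.7034) = 2.09, so N−1 ≥ 3 and N = 4.
Check: N=4 gives T = 0.174 < 0.24; N=3 gives T = 0.2474.

N = 4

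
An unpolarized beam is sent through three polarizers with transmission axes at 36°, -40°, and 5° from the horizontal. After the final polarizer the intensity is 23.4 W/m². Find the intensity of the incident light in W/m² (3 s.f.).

Unpolarized light through the first polarizer → I₁ = ½ I₀, now polarized at 36°.
I₂ = I₁ cos²(-40° − 36°) = 0.5 I₀ · cos²(76°) = 0.02926 I₀.
I₃ = I₂ cos²(5° + 40°) = 0.02926 I₀ · cos²(45°) = 0.01463 I₀.
So 23.4 W/m² = 0.01463 I₀, giving I₀ = 23.4/0.01463 = 1599 W/m².

I₀ ≈ 1600 W/m²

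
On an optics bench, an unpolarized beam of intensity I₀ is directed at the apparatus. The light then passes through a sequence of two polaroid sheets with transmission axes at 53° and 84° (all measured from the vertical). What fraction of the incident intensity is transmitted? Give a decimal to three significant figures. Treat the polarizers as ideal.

≈ 0.367 I₀

Unpolarized light through the first polarizer → I₁ = ½ I₀, now polarized at 53°.
I₂ = I₁ cos²(84° − 53°) = 0.5 I₀ · cos²(31°) = 0.3674 I₀.
Transmitted fraction = 0.3674.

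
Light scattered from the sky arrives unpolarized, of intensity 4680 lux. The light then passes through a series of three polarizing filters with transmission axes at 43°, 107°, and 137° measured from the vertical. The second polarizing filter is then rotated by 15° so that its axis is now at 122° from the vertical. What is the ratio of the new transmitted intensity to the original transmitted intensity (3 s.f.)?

Before rotation:
Unpolarized light through the first polarizer → I₁ = ½ I₀, now polarized at 43°.
I₂ = I₁ cos²(107° − 43°) = 0.5 I₀ · cos²(64°) = 0.09608 I₀.
I₃ = I₂ cos²(137° − 107°) = 0.09608 I₀ · cos²(30°) = 0.07206 I₀.
After rotation:
Unpolarized light through the first polarizer → I₁ = ½ I₀, now polarized at 43°.
I₂ = I₁ cos²(122° − 43°) = 0.5 I₀ · cos²(79°) = 0.0182 I₀.
I₃ = I₂ cos²(137° − 122°) = 0.0182 I₀ · cos²(15°) = 0.01698 I₀.
Ratio = 0.01698 / 0.07206 = 0.2357.

I_new/I_old ≈ 0.236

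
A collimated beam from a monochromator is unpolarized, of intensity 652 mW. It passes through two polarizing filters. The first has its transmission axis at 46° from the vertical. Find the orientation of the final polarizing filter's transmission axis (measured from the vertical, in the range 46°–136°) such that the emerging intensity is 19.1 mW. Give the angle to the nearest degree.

θ ≈ 122°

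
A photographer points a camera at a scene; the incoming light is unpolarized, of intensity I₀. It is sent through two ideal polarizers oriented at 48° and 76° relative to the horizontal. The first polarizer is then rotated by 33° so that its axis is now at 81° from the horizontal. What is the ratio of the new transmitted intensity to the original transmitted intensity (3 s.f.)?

I_new/I_old ≈ 1.27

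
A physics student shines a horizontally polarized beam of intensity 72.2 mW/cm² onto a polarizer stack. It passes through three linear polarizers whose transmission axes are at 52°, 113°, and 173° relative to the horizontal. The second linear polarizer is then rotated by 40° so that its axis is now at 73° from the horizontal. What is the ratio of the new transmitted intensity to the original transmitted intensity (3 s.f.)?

I_new/I_old ≈ 0.447

Before rotation:
By Malus's law, I₁ = I₀ cos²(52° − 0°) = I₀ cos²(52°) = 0.379 I₀.
I₂ = I₁ cos²(113° − 52°) = 0.379 I₀ · cos²(61°) = 0.08909 I₀.
I₃ = I₂ cos²(173° − 113°) = 0.08909 I₀ · cos²(60°) = 0.02227 I₀.
After rotation:
I₁ = I₀ cos²(52° − 0°) = I₀ cos²(52°) = 0.379 I₀.
I₂ = I₁ cos²(73° − 52°) = 0.379 I₀ · cos²(21°) = 0.3304 I₀.
Angle between axes 2 and 3: 80°. I₃ = 0.3304 I₀ · cos²(80°) = 0.009962 I₀.
Ratio = 0.009962 / 0.02227 = 0.4473.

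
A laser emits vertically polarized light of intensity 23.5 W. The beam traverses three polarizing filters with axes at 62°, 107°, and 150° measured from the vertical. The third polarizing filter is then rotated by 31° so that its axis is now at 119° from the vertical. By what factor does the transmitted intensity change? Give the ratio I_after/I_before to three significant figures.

Before rotation:
I₁ = I₀ cos²(62° − 0°) = I₀ cos²(62°) = 0.2204 I₀.
I₂ = I₁ cos²(107° − 62°) = 0.2204 I₀ · cos²(45°) = 0.1102 I₀.
I₃ = I₂ cos²(150° − 107°) = 0.1102 I₀ · cos²(43°) = 0.05894 I₀.
After rotation:
I₁ = I₀ cos²(62° − 0°) = I₀ cos²(62°) = 0.2204 I₀.
I₂ = I₁ cos²(107° − 62°) = 0.2204 I₀ · cos²(45°) = 0.1102 I₀.
I₃ = I₂ cos²(119° − 107°) = 0.1102 I₀ · cos²(12°) = 0.1054 I₀.
Ratio = 0.1054 / 0.05894 = 1.789.

I_new/I_old ≈ 1.79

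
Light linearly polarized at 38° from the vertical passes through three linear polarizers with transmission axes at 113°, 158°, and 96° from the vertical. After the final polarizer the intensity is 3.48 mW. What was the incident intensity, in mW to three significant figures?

I₀ ≈ 471 mW

By Malus's law, I₁ = I₀ cos²(113° − 38°) = I₀ cos²(75°) = 0.06699 I₀.
I₂ = I₁ cos²(158° − 113°) = 0.06699 I₀ · cos²(45°) = 0.03349 I₀.
I₃ = I₂ cos²(96° − 158°) = 0.03349 I₀ · cos²(62°) = 0.007382 I₀.
So 3.48 mW = 0.007382 I₀, giving I₀ = 3.48/0.007382 = 471.4 mW.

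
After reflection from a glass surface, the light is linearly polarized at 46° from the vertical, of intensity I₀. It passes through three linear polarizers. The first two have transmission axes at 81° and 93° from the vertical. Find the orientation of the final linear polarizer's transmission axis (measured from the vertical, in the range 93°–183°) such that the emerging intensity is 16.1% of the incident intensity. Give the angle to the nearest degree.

I₁ = I₀ cos²(81° − 46°) = I₀ cos²(35°) = 0.671 I₀.
I₂ = I₁ cos²(93° − 81°) = 0.671 I₀ · cos²(12°) = 0.642 I₀.
Need I₃/I₀ = 0.161, so cos²(θ − 93°) = 0.161 / 0.642 = 0.2508.
θ − 93° = arccos(√0.2508) = 59.9°, giving θ ≈ 93 + 59.9 = 152.9°.

θ ≈ 153°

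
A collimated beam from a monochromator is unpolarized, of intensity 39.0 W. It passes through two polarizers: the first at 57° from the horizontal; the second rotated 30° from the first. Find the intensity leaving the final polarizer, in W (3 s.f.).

I ≈ 14.6 W

Unpolarized light through the first polarizer → I₁ = 39.0 W/2 = 19.5 W, polarized at 57°.
I₂ = I₁ · cos²(30°) = 19.5 · 0.75 = 14.63 W.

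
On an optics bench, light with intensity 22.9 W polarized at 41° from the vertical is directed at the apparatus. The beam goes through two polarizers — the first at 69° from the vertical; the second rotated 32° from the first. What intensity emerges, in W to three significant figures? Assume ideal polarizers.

I₁ = 22.9 W · cos²(28°) = 17.85 W.
I₂ = I₁ · cos²(32°) = 17.85 · 0.7192 = 12.84 W.

I ≈ 12.8 W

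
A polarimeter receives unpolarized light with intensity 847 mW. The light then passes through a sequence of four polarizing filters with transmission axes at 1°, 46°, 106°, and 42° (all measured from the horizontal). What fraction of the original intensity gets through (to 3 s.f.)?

Unpolarized light through the first polarizer → I₁ = 847 mW/2 = 423.5 mW, polarized at 1°.
I₂ = I₁ · cos²(45°) = 423.5 · 0.5 = 211.8 mW.
I₃ = I₂ · cos²(60°) = 211.8 · 0.25 = 52.94 mW.
I₄ = I₃ · cos²(64°) = 52.94 · 0.1922 = 10.17 mW.
Transmitted fraction = 0.01201.

I/I₀ ≈ 0.0120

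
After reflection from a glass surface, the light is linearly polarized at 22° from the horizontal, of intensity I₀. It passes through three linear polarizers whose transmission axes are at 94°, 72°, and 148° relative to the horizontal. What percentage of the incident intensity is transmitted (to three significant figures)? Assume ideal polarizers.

≈ 0.480%

By Malus's law, I₁ = I₀ cos²(94° − 22°) = I₀ cos²(72°) = 0.09549 I₀.
I₂ = I₁ cos²(72° − 94°) = 0.09549 I₀ · cos²(22°) = 0.08209 I₀.
I₃ = I₂ cos²(148° − 72°) = 0.08209 I₀ · cos²(76°) = 0.004804 I₀.
That is 0.4804% of the incident intensity.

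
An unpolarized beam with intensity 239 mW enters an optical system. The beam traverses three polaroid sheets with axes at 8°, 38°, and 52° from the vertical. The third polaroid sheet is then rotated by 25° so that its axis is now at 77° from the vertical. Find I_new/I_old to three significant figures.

I_new/I_old ≈ 0.642

Before rotation:
Unpolarized light through the first polarizer → I₁ = ½ I₀, now polarized at 8°.
I₂ = I₁ cos²(38° − 8°) = 0.5 I₀ · cos²(30°) = 0.375 I₀.
I₃ = I₂ cos²(52° − 38°) = 0.375 I₀ · cos²(14°) = 0.3531 I₀.
After rotation:
Unpolarized light through the first polarizer → I₁ = ½ I₀, now polarized at 8°.
I₂ = I₁ cos²(38° − 8°) = 0.5 I₀ · cos²(30°) = 0.375 I₀.
I₃ = I₂ cos²(77° − 38°) = 0.375 I₀ · cos²(39°) = 0.2265 I₀.
Ratio = 0.2265 / 0.3531 = 0.6415.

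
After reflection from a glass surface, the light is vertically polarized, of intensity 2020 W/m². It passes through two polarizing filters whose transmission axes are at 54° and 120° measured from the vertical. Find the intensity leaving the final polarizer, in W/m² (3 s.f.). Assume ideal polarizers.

I₁ = 2020 W/m² · cos²(54°) = 697.9 W/m².
I₂ = I₁ · cos²(66°) = 697.9 · 0.1654 = 115.5 W/m².

I ≈ 115 W/m²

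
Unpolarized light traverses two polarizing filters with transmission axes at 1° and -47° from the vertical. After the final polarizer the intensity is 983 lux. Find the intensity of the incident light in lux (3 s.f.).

Unpolarized light through the first polarizer → I₁ = ½ I₀, now polarized at 1°.
I₂ = I₁ cos²(-47° − 1°) = 0.5 I₀ · cos²(48°) = 0.2239 I₀.
So 983 lux = 0.2239 I₀, giving I₀ = 983/0.2239 = 4391 lux.

I₀ ≈ 4390 lux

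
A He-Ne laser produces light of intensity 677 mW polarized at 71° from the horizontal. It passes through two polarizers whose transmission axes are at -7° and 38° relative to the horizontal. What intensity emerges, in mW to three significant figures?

I₁ = 677 mW · cos²(78°) = 29.26 mW.
I₂ = I₁ · cos²(45°) = 29.26 · 0.5 = 14.63 mW.

I ≈ 14.6 mW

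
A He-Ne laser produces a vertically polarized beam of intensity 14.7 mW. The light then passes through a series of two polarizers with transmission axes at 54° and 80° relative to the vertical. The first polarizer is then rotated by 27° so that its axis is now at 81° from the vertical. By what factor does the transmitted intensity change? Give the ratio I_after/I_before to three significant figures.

I_new/I_old ≈ 0.0877

Before rotation:
I₁ = I₀ cos²(54° − 0°) = I₀ cos²(54°) = 0.3455 I₀.
I₂ = I₁ cos²(80° − 54°) = 0.3455 I₀ · cos²(26°) = 0.2791 I₀.
After rotation:
I₁ = I₀ cos²(81° − 0°) = I₀ cos²(81°) = 0.02447 I₀.
I₂ = I₁ cos²(80° − 81°) = 0.02447 I₀ · cos²(1°) = 0.02446 I₀.
Ratio = 0.02446 / 0.2791 = 0.08765.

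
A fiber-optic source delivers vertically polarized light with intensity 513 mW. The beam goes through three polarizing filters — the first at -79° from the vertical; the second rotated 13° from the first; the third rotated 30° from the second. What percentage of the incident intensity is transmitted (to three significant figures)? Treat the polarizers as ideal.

≈ 2.59%

I₁ = 513 mW · cos²(79°) = 18.68 mW.
I₂ = I₁ · cos²(13°) = 18.68 · 0.9494 = 17.73 mW.
I₃ = I₂ · cos²(30°) = 17.73 · 0.75 = 13.3 mW.
That is 2.592% of the incident intensity.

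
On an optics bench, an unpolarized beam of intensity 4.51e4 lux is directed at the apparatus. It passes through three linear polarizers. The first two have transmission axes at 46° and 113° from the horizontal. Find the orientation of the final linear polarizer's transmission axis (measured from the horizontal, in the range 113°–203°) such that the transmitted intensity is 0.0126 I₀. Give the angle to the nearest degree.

Unpolarized light through the first polarizer → I₁ = ½ I₀, now polarized at 46°.
I₂ = I₁ cos²(113° − 46°) = 0.5 I₀ · cos²(67°) = 0.07634 I₀.
Need I₃/I₀ = 0.0126, so cos²(θ − 113°) = 0.0126 / 0.07634 = 0.1651.
θ − 113° = arccos(√0.1651) = 66.0°, giving θ ≈ 113 + 66.0 = 179.0°.

θ ≈ 179°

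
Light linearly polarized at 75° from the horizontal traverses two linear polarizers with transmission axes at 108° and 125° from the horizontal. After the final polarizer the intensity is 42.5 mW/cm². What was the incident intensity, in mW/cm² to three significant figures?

I₀ ≈ 66.1 mW/cm²

I₁ = I₀ cos²(108° − 75°) = I₀ cos²(33°) = 0.7034 I₀.
I₂ = I₁ cos²(125° − 108°) = 0.7034 I₀ · cos²(17°) = 0.6432 I₀.
So 42.5 mW/cm² = 0.6432 I₀, giving I₀ = 42.5/0.6432 = 66.07 mW/cm².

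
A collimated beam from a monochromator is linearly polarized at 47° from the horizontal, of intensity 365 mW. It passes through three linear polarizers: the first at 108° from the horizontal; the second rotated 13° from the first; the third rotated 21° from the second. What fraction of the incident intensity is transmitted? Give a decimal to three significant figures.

I/I₀ ≈ 0.194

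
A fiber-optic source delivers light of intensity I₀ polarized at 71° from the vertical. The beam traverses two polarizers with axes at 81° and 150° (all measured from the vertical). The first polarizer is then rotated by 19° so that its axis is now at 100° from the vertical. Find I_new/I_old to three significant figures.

I_new/I_old ≈ 2.54

Before rotation:
I₁ = I₀ cos²(81° − 71°) = I₀ cos²(10°) = 0.9698 I₀.
I₂ = I₁ cos²(150° − 81°) = 0.9698 I₀ · cos²(69°) = 0.1246 I₀.
After rotation:
I₁ = I₀ cos²(100° − 71°) = I₀ cos²(29°) = 0.765 I₀.
I₂ = I₁ cos²(150° − 100°) = 0.765 I₀ · cos²(50°) = 0.3161 I₀.
Ratio = 0.3161 / 0.1246 = 2.538.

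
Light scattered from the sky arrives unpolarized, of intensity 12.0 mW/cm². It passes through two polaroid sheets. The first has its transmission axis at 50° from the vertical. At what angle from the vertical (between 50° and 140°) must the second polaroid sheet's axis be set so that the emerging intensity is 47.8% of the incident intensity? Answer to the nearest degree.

Unpolarized light through the first polarizer → I₁ = ½ I₀, now polarized at 50°.
Need I₂/I₀ = 0.478, so cos²(θ − 50°) = 0.478 / 0.5 = 0.956.
θ − 50° = arccos(√0.956) = 12.1°, giving θ ≈ 50 + 12.1 = 62.1°.

θ ≈ 62°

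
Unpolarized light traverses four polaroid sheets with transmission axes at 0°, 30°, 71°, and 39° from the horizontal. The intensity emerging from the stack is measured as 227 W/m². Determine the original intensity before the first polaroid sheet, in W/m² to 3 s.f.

Unpolarized light through the first polarizer → I₁ = ½ I₀, now polarized at 0°.
I₂ = I₁ cos²(30° − 0°) = 0.5 I₀ · cos²(30°) = 0.375 I₀.
I₃ = I₂ cos²(71° − 30°) = 0.375 I₀ · cos²(41°) = 0.2136 I₀.
I₄ = I₃ cos²(39° − 71°) = 0.2136 I₀ · cos²(32°) = 0.1536 I₀.
So 227 W/m² = 0.1536 I₀, giving I₀ = 227/0.1536 = 1478 W/m².

I₀ ≈ 1480 W/m²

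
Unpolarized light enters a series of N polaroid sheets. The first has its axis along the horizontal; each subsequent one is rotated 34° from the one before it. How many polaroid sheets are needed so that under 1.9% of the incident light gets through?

First polarizer halves the unpolarized light: factor 1/2.
Each further stage multiplies by cos²(34°) = 0.6873.
After N polarizers: T = 0.5·0.6873^(N−1). Require T < 0.019 ⇒ N−1 > ln(0.019/0.5)/ln(0.6873) = 8.72, so N−1 ≥ 9 and N = 10.
Check: N=10 gives T = 0.01711 < 0.019; N=9 gives T = 0.0249.

N = 10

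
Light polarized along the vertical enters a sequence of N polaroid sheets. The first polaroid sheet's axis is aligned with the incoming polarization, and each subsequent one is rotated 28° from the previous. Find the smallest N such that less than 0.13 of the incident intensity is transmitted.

First polarizer is aligned with the polarization: full transmission.
Each further stage multiplies by cos²(28°) = 0.7796.
After N polarizers: T = 0.7796^(N−1). Require T < 0.13 ⇒ N−1 > ln(0.13)/ln(0.7796) = 8.19, so N−1 ≥ 9 and N = 10.
Check: N=10 gives T = 0.1064 < 0.13; N=9 gives T = 0.1364.

N = 10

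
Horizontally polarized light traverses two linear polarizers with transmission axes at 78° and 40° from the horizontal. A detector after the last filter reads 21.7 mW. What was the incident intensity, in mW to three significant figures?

I₀ ≈ 808 mW

I₁ = I₀ cos²(78° − 0°) = I₀ cos²(78°) = 0.04323 I₀.
I₂ = I₁ cos²(40° − 78°) = 0.04323 I₀ · cos²(38°) = 0.02684 I₀.
So 21.7 mW = 0.02684 I₀, giving I₀ = 21.7/0.02684 = 808.4 mW.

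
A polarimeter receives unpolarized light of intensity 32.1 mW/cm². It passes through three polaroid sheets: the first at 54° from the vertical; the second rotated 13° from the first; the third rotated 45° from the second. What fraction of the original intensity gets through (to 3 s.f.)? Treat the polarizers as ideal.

I/I₀ ≈ 0.237

Unpolarized light through the first polarizer → I₁ = 32.1 mW/cm²/2 = 16.05 mW/cm², polarized at 54°.
I₂ = I₁ · cos²(13°) = 16.05 · 0.9494 = 15.24 mW/cm².
I₃ = I₂ · cos²(45°) = 15.24 · 0.5 = 7.619 mW/cm².
Transmitted fraction = 0.2373.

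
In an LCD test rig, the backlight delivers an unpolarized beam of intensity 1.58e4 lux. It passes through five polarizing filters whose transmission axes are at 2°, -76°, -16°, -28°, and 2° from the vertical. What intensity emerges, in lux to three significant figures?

Unpolarized light through the first polarizer → I₁ = 1.58e4 lux/2 = 7900 lux, polarized at 2°.
I₂ = I₁ · cos²(78°) = 7900 · 0.04323 = 341.5 lux.
I₃ = I₂ · cos²(60°) = 341.5 · 0.25 = 85.37 lux.
I₄ = I₃ · cos²(12°) = 85.37 · 0.9568 = 81.68 lux.
I₅ = I₄ · cos²(30°) = 81.68 · 0.75 = 61.26 lux.

I ≈ 61.3 lux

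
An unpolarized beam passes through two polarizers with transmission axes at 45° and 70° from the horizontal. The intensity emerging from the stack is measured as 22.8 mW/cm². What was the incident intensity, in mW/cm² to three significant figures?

I₀ ≈ 55.5 mW/cm²

Unpolarized light through the first polarizer → I₁ = ½ I₀, now polarized at 45°.
I₂ = I₁ cos²(70° − 45°) = 0.5 I₀ · cos²(25°) = 0.4107 I₀.
So 22.8 mW/cm² = 0.4107 I₀, giving I₀ = 22.8/0.4107 = 55.52 mW/cm².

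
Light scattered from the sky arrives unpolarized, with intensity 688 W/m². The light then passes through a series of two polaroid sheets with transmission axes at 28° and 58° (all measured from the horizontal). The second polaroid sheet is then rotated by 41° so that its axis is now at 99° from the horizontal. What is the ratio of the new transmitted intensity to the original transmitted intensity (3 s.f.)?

I_new/I_old ≈ 0.141

Before rotation:
Unpolarized light through the first polarizer → I₁ = ½ I₀, now polarized at 28°.
I₂ = I₁ cos²(58° − 28°) = 0.5 I₀ · cos²(30°) = 0.375 I₀.
After rotation:
Unpolarized light through the first polarizer → I₁ = ½ I₀, now polarized at 28°.
I₂ = I₁ cos²(99° − 28°) = 0.5 I₀ · cos²(71°) = 0.053 I₀.
Ratio = 0.053 / 0.375 = 0.1413.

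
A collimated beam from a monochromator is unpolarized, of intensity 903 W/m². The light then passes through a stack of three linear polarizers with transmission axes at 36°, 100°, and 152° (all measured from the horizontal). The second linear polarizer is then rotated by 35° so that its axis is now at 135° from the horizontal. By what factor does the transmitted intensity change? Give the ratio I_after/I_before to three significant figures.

Before rotation:
Unpolarized light through the first polarizer → I₁ = ½ I₀, now polarized at 36°.
I₂ = I₁ cos²(100° − 36°) = 0.5 I₀ · cos²(64°) = 0.09608 I₀.
I₃ = I₂ cos²(152° − 100°) = 0.09608 I₀ · cos²(52°) = 0.03642 I₀.
After rotation:
Unpolarized light through the first polarizer → I₁ = ½ I₀, now polarized at 36°.
Angle between axes 1 and 2: 81°. I₂ = 0.5 I₀ · cos²(81°) = 0.01224 I₀.
I₃ = I₂ cos²(152° − 135°) = 0.01224 I₀ · cos²(17°) = 0.01119 I₀.
Ratio = 0.01119 / 0.03642 = 0.3072.

I_new/I_old ≈ 0.307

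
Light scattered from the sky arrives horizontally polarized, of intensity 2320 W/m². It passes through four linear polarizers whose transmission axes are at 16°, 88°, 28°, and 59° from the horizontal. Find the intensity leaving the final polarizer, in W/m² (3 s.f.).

By Malus's law, I₁ = 2320 W/m² · cos²(16°) = 2144 W/m².
I₂ = I₁ · cos²(72°) = 2144 · 0.09549 = 204.7 W/m².
I₃ = I₂ · cos²(60°) = 204.7 · 0.25 = 51.18 W/m².
I₄ = I₃ · cos²(31°) = 51.18 · 0.7347 = 37.6 W/m².

I ≈ 37.6 W/m²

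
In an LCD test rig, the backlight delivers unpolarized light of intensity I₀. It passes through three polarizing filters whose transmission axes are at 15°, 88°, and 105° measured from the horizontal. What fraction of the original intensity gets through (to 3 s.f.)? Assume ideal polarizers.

≈ 0.0391 I₀

Unpolarized light through the first polarizer → I₁ = ½ I₀, now polarized at 15°.
I₂ = I₁ cos²(88° − 15°) = 0.5 I₀ · cos²(73°) = 0.04274 I₀.
I₃ = I₂ cos²(105° − 88°) = 0.04274 I₀ · cos²(17°) = 0.03909 I₀.
Transmitted fraction = 0.03909.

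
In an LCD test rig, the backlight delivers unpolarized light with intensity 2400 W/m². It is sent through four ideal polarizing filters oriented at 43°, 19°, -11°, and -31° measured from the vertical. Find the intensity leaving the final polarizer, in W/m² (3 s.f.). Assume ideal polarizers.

Unpolarized light through the first polarizer → I₁ = 2400 W/m²/2 = 1200 W/m², polarized at 43°.
I₂ = I₁ · cos²(24°) = 1200 · 0.8346 = 1001 W/m².
I₃ = I₂ · cos²(30°) = 1001 · 0.75 = 751.1 W/m².
I₄ = I₃ · cos²(20°) = 751.1 · 0.883 = 663.2 W/m².

I ≈ 663 W/m²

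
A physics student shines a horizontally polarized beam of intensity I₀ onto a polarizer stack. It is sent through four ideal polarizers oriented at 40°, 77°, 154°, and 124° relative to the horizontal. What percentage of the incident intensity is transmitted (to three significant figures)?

I₁ = I₀ cos²(40° − 0°) = I₀ cos²(40°) = 0.5868 I₀.
I₂ = I₁ cos²(77° − 40°) = 0.5868 I₀ · cos²(37°) = 0.3743 I₀.
I₃ = I₂ cos²(154° − 77°) = 0.3743 I₀ · cos²(77°) = 0.01894 I₀.
I₄ = I₃ cos²(124° − 154°) = 0.01894 I₀ · cos²(30°) = 0.01421 I₀.
That is 1.421% of the incident intensity.

≈ 1.42%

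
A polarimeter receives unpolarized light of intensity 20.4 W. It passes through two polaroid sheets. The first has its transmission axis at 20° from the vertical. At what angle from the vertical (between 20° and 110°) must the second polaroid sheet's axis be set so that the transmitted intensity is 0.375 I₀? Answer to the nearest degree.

Unpolarized light through the first polarizer → I₁ = ½ I₀, now polarized at 20°.
Need I₂/I₀ = 0.375, so cos²(θ − 20°) = 0.375 / 0.5 = 0.75.
θ − 20° = arccos(√0.75) = 30.0°, giving θ ≈ 20 + 30.0 = 50.0°.

θ ≈ 50°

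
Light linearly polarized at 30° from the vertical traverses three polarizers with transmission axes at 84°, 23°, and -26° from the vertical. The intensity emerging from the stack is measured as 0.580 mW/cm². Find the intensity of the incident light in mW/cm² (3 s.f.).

I₀ ≈ 16.6 mW/cm²

I₁ = I₀ cos²(84° − 30°) = I₀ cos²(54°) = 0.3455 I₀.
I₂ = I₁ cos²(23° − 84°) = 0.3455 I₀ · cos²(61°) = 0.0812 I₀.
I₃ = I₂ cos²(-26° − 23°) = 0.0812 I₀ · cos²(49°) = 0.03495 I₀.
So 0.580 mW/cm² = 0.03495 I₀, giving I₀ = 0.580/0.03495 = 16.59 mW/cm².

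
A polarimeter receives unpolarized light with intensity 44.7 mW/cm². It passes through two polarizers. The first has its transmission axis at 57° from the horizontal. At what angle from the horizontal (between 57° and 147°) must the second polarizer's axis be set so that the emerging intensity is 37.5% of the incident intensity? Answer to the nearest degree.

θ ≈ 87°

Unpolarized light through the first polarizer → I₁ = ½ I₀, now polarized at 57°.
Need I₂/I₀ = 0.375, so cos²(θ − 57°) = 0.375 / 0.5 = 0.75.
θ − 57° = arccos(√0.75) = 30.0°, giving θ ≈ 57 + 30.0 = 87.0°.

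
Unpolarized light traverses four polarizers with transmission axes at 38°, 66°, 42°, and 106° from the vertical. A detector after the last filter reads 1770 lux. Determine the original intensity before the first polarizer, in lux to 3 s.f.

I₀ ≈ 2.83e4 lux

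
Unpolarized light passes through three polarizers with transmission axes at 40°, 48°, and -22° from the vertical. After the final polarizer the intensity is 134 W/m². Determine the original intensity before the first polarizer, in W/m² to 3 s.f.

I₀ ≈ 2340 W/m²

Unpolarized light through the first polarizer → I₁ = ½ I₀, now polarized at 40°.
I₂ = I₁ cos²(48° − 40°) = 0.5 I₀ · cos²(8°) = 0.4903 I₀.
I₃ = I₂ cos²(-22° − 48°) = 0.4903 I₀ · cos²(70°) = 0.05736 I₀.
So 134 W/m² = 0.05736 I₀, giving I₀ = 134/0.05736 = 2336 W/m².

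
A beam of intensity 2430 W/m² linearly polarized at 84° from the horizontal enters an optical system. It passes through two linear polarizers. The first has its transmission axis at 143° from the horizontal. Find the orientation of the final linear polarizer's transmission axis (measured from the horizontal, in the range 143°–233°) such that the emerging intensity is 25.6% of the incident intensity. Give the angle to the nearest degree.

θ ≈ 154°

I₁ = I₀ cos²(143° − 84°) = I₀ cos²(59°) = 0.2653 I₀.
Need I₂/I₀ = 0.256, so cos²(θ − 143°) = 0.256 / 0.2653 = 0.9651.
θ − 143° = arccos(√0.9651) = 10.8°, giving θ ≈ 143 + 10.8 = 153.8°.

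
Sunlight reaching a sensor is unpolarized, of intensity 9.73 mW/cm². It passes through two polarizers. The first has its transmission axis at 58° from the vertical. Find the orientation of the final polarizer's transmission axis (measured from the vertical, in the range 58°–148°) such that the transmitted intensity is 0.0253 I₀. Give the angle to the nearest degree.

θ ≈ 135°

Unpolarized light through the first polarizer → I₁ = ½ I₀, now polarized at 58°.
Need I₂/I₀ = 0.0253, so cos²(θ − 58°) = 0.0253 / 0.5 = 0.0506.
θ − 58° = arccos(√0.0506) = 77.0°, giving θ ≈ 58 + 77.0 = 135.0°.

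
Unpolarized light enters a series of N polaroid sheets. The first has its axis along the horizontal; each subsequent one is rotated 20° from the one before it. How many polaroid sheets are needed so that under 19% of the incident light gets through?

First polarizer halves the unpolarized light: factor 1/2.
Each further stage multiplies by cos²(20°) = 0.883.
After N polarizers: T = 0.5·0.883^(N−1). Require T < 0.19 ⇒ N−1 > ln(0.19/0.5)/ln(0.883) = 7.78, so N−1 ≥ 8 and N = 9.
Check: N=9 gives T = 0.1848 < 0.19; N=8 gives T = 0.2093.

N = 9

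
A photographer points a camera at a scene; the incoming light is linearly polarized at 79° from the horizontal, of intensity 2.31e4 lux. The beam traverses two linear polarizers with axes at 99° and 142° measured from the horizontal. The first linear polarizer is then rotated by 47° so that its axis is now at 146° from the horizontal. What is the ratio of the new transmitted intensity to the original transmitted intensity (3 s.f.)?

Before rotation:
I₁ = I₀ cos²(99° − 79°) = I₀ cos²(20°) = 0.883 I₀.
I₂ = I₁ cos²(142° − 99°) = 0.883 I₀ · cos²(43°) = 0.4723 I₀.
After rotation:
I₁ = I₀ cos²(146° − 79°) = I₀ cos²(67°) = 0.1527 I₀.
I₂ = I₁ cos²(142° − 146°) = 0.1527 I₀ · cos²(4°) = 0.1519 I₀.
Ratio = 0.1519 / 0.4723 = 0.3217.

I_new/I_old ≈ 0.322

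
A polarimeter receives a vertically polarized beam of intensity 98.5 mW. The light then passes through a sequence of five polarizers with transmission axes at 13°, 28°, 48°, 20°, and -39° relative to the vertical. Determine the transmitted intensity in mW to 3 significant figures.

I ≈ 15.9 mW

By Malus's law, I₁ = 98.5 mW · cos²(13°) = 93.52 mW.
I₂ = I₁ · cos²(15°) = 93.52 · 0.933 = 87.25 mW.
I₃ = I₂ · cos²(20°) = 87.25 · 0.883 = 77.04 mW.
I₄ = I₃ · cos²(28°) = 77.04 · 0.7796 = 60.06 mW.
I₅ = I₄ · cos²(59°) = 60.06 · 0.2653 = 15.93 mW.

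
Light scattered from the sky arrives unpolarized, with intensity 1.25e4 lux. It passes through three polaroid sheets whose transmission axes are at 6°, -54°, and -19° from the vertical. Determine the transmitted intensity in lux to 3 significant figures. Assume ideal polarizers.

I ≈ 1050 lux

Unpolarized light through the first polarizer → I₁ = 1.25e4 lux/2 = 6250 lux, polarized at 6°.
I₂ = I₁ · cos²(60°) = 6250 · 0.25 = 1563 lux.
I₃ = I₂ · cos²(35°) = 1563 · 0.671 = 1048 lux.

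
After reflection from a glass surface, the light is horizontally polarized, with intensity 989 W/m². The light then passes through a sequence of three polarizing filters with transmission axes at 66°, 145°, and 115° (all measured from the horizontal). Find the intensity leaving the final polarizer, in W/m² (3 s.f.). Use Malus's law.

I ≈ 4.47 W/m²

By Malus's law, I₁ = 989 W/m² · cos²(66°) = 163.6 W/m².
I₂ = I₁ · cos²(79°) = 163.6 · 0.03641 = 5.957 W/m².
I₃ = I₂ · cos²(30°) = 5.957 · 0.75 = 4.468 W/m².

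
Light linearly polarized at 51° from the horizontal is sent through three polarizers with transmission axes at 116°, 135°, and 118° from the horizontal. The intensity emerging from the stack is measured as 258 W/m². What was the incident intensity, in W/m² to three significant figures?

I₁ = I₀ cos²(116° − 51°) = I₀ cos²(65°) = 0.1786 I₀.
I₂ = I₁ cos²(135° − 116°) = 0.1786 I₀ · cos²(19°) = 0.1597 I₀.
I₃ = I₂ cos²(118° − 135°) = 0.1597 I₀ · cos²(17°) = 0.146 I₀.
So 258 W/m² = 0.146 I₀, giving I₀ = 258/0.146 = 1767 W/m².

I₀ ≈ 1770 W/m²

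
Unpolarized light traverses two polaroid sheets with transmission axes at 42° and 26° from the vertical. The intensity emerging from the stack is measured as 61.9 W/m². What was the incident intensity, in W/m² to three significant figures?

I₀ ≈ 134 W/m²

Unpolarized light through the first polarizer → I₁ = ½ I₀, now polarized at 42°.
I₂ = I₁ cos²(26° − 42°) = 0.5 I₀ · cos²(16°) = 0.462 I₀.
So 61.9 W/m² = 0.462 I₀, giving I₀ = 61.9/0.462 = 134 W/m².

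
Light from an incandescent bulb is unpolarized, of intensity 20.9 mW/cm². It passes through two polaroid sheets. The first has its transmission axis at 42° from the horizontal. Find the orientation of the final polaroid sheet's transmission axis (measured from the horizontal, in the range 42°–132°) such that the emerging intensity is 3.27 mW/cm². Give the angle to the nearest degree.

Unpolarized light through the first polarizer → I₁ = ½ I₀, now polarized at 42°.
Target fraction: 3.27 / 20.9 mW/cm² = 0.1565 of I₀.
Need I₂/I₀ = 0.1565, so cos²(θ − 42°) = 0.1565 / 0.5 = 0.3129.
θ − 42° = arccos(√0.3129) = 56.0°, giving θ ≈ 42 + 56.0 = 98.0°.

θ ≈ 98°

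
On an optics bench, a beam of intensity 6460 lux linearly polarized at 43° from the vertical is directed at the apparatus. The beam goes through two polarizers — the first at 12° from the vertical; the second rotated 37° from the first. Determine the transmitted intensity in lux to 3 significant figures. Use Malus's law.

I ≈ 3030 lux

By Malus's law, I₁ = 6460 lux · cos²(31°) = 4746 lux.
I₂ = I₁ · cos²(37°) = 4746 · 0.6378 = 3027 lux.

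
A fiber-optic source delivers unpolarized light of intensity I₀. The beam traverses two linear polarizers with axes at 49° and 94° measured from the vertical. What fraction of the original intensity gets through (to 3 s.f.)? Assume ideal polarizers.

≈ 0.250 I₀

Unpolarized light through the first polarizer → I₁ = ½ I₀, now polarized at 49°.
I₂ = I₁ cos²(94° − 49°) = 0.5 I₀ · cos²(45°) = 0.25 I₀.
Transmitted fraction = 0.25.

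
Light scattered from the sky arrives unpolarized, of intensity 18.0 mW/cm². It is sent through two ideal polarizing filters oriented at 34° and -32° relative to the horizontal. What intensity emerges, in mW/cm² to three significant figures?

Unpolarized light through the first polarizer → I₁ = 18.0 mW/cm²/2 = 9 mW/cm², polarized at 34°.
I₂ = I₁ · cos²(66°) = 9 · 0.1654 = 1.489 mW/cm².

I ≈ 1.49 mW/cm²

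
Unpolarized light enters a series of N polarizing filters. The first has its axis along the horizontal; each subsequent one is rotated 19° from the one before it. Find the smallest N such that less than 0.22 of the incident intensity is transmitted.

First polarizer halves the unpolarized light: factor 1/2.
Each further stage multiplies by cos²(19°) = 0.894.
After N polarizers: T = 0.5·0.894^(N−1). Require T < 0.22 ⇒ N−1 > ln(0.22/0.5)/ln(0.894) = 7.33, so N−1 ≥ 8 and N = 9.
Check: N=9 gives T = 0.204 < 0.22; N=8 gives T = 0.2282.

N = 9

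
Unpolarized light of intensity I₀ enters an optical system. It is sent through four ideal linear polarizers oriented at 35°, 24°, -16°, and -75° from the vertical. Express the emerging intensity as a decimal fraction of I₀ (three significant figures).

≈ 0.0750 I₀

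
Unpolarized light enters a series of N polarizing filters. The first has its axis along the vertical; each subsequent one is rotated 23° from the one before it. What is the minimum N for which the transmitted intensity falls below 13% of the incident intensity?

First polarizer halves the unpolarized light: factor 1/2.
Each further stage multiplies by cos²(23°) = 0.8473.
After N polarizers: T = 0.5·0.8473^(N−1). Require T < 0.13 ⇒ N−1 > ln(0.13/0.5)/ln(0.8473) = 8.13, so N−1 ≥ 9 and N = 10.
Check: N=10 gives T = 0.1126 < 0.13; N=9 gives T = 0.1329.

N = 10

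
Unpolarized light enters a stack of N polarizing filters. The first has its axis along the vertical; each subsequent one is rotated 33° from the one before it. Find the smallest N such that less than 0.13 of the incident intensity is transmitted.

First polarizer halves the unpolarized light: factor 1/2.
Each further stage multiplies by cos²(33°) = 0.7034.
After N polarizers: T = 0.5·0.7034^(N−1). Require T < 0.13 ⇒ N−1 > ln(0.13/0.5)/ln(0.7034) = 3.83, so N−1 ≥ 4 and N = 5.
Check: N=5 gives T = 0.1224 < 0.13; N=4 gives T = 0.174.

N = 5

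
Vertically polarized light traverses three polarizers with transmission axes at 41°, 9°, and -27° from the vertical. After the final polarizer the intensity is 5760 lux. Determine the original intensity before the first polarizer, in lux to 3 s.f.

I₀ ≈ 2.15e4 lux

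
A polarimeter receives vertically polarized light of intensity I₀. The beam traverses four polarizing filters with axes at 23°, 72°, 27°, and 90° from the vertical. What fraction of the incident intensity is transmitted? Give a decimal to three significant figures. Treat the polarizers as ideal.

I₁ = I₀ cos²(23° − 0°) = I₀ cos²(23°) = 0.8473 I₀.
I₂ = I₁ cos²(72° − 23°) = 0.8473 I₀ · cos²(49°) = 0.3647 I₀.
I₃ = I₂ cos²(27° − 72°) = 0.3647 I₀ · cos²(45°) = 0.1824 I₀.
I₄ = I₃ cos²(90° − 27°) = 0.1824 I₀ · cos²(63°) = 0.03758 I₀.
Transmitted fraction = 0.03758.

≈ 0.0376 I₀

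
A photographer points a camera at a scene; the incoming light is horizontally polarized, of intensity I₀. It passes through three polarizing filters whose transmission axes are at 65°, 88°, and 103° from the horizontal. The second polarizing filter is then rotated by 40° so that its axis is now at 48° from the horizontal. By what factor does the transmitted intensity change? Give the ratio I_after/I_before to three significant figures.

I_new/I_old ≈ 0.381

Before rotation:
I₁ = I₀ cos²(65° − 0°) = I₀ cos²(65°) = 0.1786 I₀.
I₂ = I₁ cos²(88° − 65°) = 0.1786 I₀ · cos²(23°) = 0.1513 I₀.
I₃ = I₂ cos²(103° − 88°) = 0.1513 I₀ · cos²(15°) = 0.1412 I₀.
After rotation:
I₁ = I₀ cos²(65° − 0°) = I₀ cos²(65°) = 0.1786 I₀.
I₂ = I₁ cos²(48° − 65°) = 0.1786 I₀ · cos²(17°) = 0.1633 I₀.
I₃ = I₂ cos²(103° − 48°) = 0.1633 I₀ · cos²(55°) = 0.05374 I₀.
Ratio = 0.05374 / 0.1412 = 0.3806.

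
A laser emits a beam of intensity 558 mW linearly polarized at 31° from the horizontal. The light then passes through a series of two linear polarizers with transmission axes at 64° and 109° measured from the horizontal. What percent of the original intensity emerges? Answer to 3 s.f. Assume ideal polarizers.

≈ 35.2%

By Malus's law, I₁ = 558 mW · cos²(33°) = 392.5 mW.
I₂ = I₁ · cos²(45°) = 392.5 · 0.5 = 196.2 mW.
That is 35.17% of the incident intensity.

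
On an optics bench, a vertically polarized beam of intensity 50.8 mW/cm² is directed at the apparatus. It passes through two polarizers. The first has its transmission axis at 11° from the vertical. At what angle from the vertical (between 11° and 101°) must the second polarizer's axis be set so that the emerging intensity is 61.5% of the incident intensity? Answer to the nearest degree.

θ ≈ 48°

I₁ = I₀ cos²(11° − 0°) = I₀ cos²(11°) = 0.9636 I₀.
Need I₂/I₀ = 0.615, so cos²(θ − 11°) = 0.615 / 0.9636 = 0.6382.
θ − 11° = arccos(√0.6382) = 37.0°, giving θ ≈ 11 + 37.0 = 48.0°.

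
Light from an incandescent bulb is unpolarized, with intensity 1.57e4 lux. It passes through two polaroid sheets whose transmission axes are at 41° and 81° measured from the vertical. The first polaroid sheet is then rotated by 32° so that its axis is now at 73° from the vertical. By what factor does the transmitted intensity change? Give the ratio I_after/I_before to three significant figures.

Before rotation:
Unpolarized light through the first polarizer → I₁ = ½ I₀, now polarized at 41°.
I₂ = I₁ cos²(81° − 41°) = 0.5 I₀ · cos²(40°) = 0.2934 I₀.
After rotation:
Unpolarized light through the first polarizer → I₁ = ½ I₀, now polarized at 73°.
I₂ = I₁ cos²(81° − 73°) = 0.5 I₀ · cos²(8°) = 0.4903 I₀.
Ratio = 0.4903 / 0.2934 = 1.671.

I_new/I_old ≈ 1.67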